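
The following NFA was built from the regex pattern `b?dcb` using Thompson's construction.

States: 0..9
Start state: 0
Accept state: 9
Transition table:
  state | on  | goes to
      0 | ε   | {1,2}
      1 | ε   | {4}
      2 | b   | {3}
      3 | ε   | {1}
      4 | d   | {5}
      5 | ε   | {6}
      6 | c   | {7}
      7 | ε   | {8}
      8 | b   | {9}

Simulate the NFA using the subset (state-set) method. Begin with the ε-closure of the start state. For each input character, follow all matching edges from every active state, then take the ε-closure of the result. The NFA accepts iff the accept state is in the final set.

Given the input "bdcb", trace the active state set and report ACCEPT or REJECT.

S₀ = ε-closure({0}) = {0,1,2,4}
'b' @ 1: {1,3,4}
'd' @ 2: {5,6}
'c' @ 3: {7,8}
'b' @ 4: {9}  [accepting]
final: {9}; accept 9 in set

Answer: ACCEPT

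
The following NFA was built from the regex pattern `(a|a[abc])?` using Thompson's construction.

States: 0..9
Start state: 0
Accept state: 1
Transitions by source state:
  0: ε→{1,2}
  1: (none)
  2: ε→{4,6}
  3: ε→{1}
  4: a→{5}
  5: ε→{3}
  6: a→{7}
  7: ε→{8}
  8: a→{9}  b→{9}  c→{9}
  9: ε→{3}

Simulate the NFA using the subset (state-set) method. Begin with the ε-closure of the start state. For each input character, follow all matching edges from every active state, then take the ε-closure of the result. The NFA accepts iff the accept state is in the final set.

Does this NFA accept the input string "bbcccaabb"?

Answer: REJECT

Derivation:
S₀ = ε-closure({0}) = {0,1,2,4,6}
'b' @ 1: {}  — dead — no transitions
rest 'bcccaabb' ignored (set empty)
end set {} — state 1 not in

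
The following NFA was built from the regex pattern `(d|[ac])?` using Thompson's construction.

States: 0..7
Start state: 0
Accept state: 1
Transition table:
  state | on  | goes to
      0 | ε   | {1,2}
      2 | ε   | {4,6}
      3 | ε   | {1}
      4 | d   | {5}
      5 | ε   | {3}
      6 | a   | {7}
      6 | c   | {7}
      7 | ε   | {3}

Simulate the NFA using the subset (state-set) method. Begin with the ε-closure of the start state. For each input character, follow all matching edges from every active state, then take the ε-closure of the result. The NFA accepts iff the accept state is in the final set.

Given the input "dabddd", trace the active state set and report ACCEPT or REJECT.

initial (ε-close {0}): {0,1,2,4,6}
'd' @ 1: {1,3,5}  (accept∈set)
'a' @ 2: {}  — no active states
rest 'bddd' ignored (set empty)
final: {}; accept 1 not in set

Answer: REJECT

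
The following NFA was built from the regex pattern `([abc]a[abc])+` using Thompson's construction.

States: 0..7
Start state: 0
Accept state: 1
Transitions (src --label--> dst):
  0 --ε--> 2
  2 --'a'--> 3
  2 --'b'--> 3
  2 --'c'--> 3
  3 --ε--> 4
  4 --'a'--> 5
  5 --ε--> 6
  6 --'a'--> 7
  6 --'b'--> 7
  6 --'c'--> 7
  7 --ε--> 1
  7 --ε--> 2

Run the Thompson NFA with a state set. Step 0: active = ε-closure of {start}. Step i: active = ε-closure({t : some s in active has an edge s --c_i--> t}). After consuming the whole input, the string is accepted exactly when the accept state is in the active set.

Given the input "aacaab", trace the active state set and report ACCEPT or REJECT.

start: ε-closure({0}) = {0,2}
'a' @ 1: {3,4}
'a' @ 2: {5,6}
'c' @ 3: {1,2,7}  ✓accept
'a' @ 4: {3,4}
'a' @ 5: {5,6}
'b' @ 6: {1,2,7}  ✓accept
final: {1,2,7}; accept 1 in set

Answer: ACCEPT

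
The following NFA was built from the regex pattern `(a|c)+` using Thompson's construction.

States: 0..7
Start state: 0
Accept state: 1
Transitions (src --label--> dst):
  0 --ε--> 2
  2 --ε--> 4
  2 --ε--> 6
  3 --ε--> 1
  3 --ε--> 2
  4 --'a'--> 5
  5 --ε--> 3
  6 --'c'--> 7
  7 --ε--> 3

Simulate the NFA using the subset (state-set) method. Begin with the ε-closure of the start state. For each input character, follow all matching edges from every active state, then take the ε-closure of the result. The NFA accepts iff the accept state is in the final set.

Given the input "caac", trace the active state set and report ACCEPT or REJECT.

initial (ε-close {0}): {0,2,4,6}
'c' @ 1: {1,2,3,4,6,7}  ✓accept
'a' @ 2: {1,2,3,4,5,6}  ✓accept
'a' @ 3: {1,2,3,4,5,6}  ✓accept
'c' @ 4: {1,2,3,4,6,7}  ✓accept
end set {1,2,3,4,6,7} — state 1 in

Answer: ACCEPT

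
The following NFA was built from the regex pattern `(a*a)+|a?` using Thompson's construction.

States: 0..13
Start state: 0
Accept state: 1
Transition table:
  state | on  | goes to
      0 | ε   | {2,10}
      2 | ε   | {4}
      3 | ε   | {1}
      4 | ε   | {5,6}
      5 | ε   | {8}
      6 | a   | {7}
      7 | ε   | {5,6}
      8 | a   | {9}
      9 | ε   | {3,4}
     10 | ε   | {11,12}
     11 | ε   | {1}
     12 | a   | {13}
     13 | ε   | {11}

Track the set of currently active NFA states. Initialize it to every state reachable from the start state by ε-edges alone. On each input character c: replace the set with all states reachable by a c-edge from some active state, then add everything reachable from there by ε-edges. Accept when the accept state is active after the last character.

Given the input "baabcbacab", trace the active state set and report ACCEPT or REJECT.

Answer: REJECT

Derivation:
start: ε-closure({0}) = {0,1,2,4,5,6,8,10,11,12}
'b' @ 1: {}  — state set empty
rest 'aabcbacab' ignored (set empty)
final: {}; accept 1 not in set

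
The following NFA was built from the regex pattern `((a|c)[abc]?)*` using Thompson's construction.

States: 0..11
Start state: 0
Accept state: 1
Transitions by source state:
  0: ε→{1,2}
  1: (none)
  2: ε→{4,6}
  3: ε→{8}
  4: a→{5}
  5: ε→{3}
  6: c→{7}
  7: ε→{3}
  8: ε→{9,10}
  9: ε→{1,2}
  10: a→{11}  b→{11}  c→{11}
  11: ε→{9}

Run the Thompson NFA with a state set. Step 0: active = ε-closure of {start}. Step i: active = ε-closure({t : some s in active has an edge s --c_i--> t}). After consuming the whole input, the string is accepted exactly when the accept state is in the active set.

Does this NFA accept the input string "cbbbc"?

S₀ = ε-closure({0}) = {0,1,2,4,6}
'c' @ 1: {1,2,3,4,6,7,8,9,10}  [accepting]
'b' @ 2: {1,2,4,6,9,11}  [accepting]
'b' @ 3: {}  — dead — no transitions
rest 'bc' ignored (set empty)
final: {}; accept 1 not in set

Answer: REJECT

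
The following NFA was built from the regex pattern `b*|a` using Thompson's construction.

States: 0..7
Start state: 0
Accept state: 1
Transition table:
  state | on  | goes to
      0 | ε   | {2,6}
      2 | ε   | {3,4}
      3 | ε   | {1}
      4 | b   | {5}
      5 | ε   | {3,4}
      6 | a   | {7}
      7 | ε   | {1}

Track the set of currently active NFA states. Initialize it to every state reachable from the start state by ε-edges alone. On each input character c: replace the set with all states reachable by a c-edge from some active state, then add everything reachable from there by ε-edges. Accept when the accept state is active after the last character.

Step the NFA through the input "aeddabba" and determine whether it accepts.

Answer: REJECT

Trace:
initial (ε-close {0}): {0,1,2,3,4,6}
'a' @ 1: {1,7}  [accepting]
'e' @ 2: {}  — state set empty
rest 'ddabba' ignored (set empty)
final: {}; accept 1 not in set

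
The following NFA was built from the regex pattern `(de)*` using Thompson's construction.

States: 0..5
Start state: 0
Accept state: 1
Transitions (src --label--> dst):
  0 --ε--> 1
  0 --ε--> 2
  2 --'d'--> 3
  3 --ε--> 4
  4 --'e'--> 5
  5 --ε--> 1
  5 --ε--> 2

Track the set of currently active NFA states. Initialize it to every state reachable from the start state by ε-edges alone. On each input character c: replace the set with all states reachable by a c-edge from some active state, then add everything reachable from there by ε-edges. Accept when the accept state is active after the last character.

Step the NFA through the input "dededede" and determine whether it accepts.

Answer: ACCEPT

Derivation:
start: ε-closure({0}) = {0,1,2}
'd' @ 1: {3,4}
'e' @ 2: {1,2,5}  ✓accept
'd' @ 3: {3,4}
'e' @ 4: {1,2,5}  ✓accept
'd' @ 5: {3,4}
'e' @ 6: {1,2,5}  ✓accept
'd' @ 7: {3,4}
'e' @ 8: {1,2,5}  ✓accept
end set {1,2,5} — state 1 in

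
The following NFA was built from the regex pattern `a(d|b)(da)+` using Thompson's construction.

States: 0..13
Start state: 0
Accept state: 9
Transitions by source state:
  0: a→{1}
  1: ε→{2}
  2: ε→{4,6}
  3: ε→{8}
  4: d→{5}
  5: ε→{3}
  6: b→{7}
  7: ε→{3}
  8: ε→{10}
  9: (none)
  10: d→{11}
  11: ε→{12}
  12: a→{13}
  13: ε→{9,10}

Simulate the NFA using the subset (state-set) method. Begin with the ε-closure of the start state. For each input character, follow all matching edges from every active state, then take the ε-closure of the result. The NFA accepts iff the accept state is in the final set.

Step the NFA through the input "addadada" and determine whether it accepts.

Answer: ACCEPT

Derivation:
S₀ = ε-closure({0}) = {0}
'a' @ 1: {1,2,4,6}
'd' @ 2: {3,5,8,10}
'd' @ 3: {11,12}
'a' @ 4: {9,10,13}  (accept∈set)
'd' @ 5: {11,12}
'a' @ 6: {9,10,13}  (accept∈set)
'd' @ 7: {11,12}
'a' @ 8: {9,10,13}  (accept∈set)
final: {9,10,13}; accept 9 in set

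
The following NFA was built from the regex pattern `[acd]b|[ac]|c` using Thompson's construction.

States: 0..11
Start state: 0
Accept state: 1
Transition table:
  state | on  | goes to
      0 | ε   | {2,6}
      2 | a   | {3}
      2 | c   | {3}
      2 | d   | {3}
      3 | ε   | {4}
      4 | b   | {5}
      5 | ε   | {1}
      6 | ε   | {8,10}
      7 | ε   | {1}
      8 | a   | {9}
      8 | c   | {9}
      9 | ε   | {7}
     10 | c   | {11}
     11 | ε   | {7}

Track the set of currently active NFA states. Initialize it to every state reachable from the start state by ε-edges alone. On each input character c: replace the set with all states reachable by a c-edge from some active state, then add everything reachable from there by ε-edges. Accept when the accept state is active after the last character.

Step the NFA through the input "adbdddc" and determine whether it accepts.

Answer: REJECT

Trace:
initial (ε-close {0}): {0,2,6,8,10}
'a' @ 1: {1,3,4,7,9}  ✓accept
'd' @ 2: {}  — dead — no transitions
rest 'bdddc' ignored (set empty)
final: {}; accept 1 not in set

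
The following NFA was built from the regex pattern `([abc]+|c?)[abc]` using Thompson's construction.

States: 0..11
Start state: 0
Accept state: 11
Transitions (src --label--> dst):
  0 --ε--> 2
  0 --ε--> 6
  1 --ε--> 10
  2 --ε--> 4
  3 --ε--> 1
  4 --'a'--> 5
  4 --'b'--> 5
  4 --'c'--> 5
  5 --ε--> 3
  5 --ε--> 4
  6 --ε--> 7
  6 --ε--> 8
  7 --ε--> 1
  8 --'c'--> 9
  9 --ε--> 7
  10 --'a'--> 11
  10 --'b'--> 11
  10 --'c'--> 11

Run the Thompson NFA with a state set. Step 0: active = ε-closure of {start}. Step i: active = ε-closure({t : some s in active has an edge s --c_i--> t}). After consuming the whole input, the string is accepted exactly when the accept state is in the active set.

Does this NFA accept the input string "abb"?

Answer: ACCEPT

Steps:
S₀ = ε-closure({0}) = {0,1,2,4,6,7,8,10}
'a' @ 1: {1,3,4,5,10,11}  (accept∈set)
'b' @ 2: {1,3,4,5,10,11}  (accept∈set)
'b' @ 3: {1,3,4,5,10,11}  (accept∈set)
final: {1,3,4,5,10,11}; accept 11 in set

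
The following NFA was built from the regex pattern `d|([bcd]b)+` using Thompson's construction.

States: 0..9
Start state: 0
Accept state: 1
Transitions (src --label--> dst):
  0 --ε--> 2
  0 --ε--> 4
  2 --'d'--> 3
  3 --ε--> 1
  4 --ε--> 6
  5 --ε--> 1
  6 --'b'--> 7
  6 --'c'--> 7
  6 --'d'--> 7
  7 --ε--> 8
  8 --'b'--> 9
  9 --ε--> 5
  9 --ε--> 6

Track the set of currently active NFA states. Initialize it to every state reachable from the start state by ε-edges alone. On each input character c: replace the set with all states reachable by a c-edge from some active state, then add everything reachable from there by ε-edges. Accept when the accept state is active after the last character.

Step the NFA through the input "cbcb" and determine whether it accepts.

S₀ = ε-closure({0}) = {0,2,4,6}
'c' @ 1: {7,8}
'b' @ 2: {1,5,6,9}  ✓accept
'c' @ 3: {7,8}
'b' @ 4: {1,5,6,9}  ✓accept
after full input: {1,5,6,9}  (accept=1 in)

Answer: ACCEPT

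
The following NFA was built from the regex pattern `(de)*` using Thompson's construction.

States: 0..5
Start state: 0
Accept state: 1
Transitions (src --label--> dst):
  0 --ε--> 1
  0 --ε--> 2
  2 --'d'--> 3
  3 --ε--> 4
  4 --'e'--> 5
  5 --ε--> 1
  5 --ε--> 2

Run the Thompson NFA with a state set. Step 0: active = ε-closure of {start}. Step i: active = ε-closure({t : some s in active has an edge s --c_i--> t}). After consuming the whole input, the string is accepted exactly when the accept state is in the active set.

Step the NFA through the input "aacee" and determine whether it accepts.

S₀ = ε-closure({0}) = {0,1,2}
'a' @ 1: {}  — dead — no transitions
rest 'acee' ignored (set empty)
end set {} — state 1 not in

Answer: REJECT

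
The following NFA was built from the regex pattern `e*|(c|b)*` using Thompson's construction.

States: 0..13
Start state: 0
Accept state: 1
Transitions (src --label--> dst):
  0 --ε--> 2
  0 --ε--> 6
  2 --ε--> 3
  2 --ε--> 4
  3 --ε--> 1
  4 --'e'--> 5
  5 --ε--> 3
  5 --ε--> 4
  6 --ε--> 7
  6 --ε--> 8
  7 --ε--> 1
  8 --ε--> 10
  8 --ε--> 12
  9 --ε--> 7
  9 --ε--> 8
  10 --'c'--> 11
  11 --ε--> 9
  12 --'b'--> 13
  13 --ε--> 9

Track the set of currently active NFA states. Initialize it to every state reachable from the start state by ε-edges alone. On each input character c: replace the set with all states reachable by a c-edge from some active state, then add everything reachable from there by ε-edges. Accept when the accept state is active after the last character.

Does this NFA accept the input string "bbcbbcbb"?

start: ε-closure({0}) = {0,1,2,3,4,6,7,8,10,12}
'b' @ 1: {1,7,8,9,10,12,13}  (accept∈set)
'b' @ 2: {1,7,8,9,10,12,13}  (accept∈set)
'c' @ 3: {1,7,8,9,10,11,12}  (accept∈set)
'b' @ 4: {1,7,8,9,10,12,13}  (accept∈set)
'b' @ 5: {1,7,8,9,10,12,13}  (accept∈set)
'c' @ 6: {1,7,8,9,10,11,12}  (accept∈set)
'b' @ 7: {1,7,8,9,10,12,13}  (accept∈set)
'b' @ 8: {1,7,8,9,10,12,13}  (accept∈set)
end set {1,7,8,9,10,12,13} — state 1 in

Answer: ACCEPT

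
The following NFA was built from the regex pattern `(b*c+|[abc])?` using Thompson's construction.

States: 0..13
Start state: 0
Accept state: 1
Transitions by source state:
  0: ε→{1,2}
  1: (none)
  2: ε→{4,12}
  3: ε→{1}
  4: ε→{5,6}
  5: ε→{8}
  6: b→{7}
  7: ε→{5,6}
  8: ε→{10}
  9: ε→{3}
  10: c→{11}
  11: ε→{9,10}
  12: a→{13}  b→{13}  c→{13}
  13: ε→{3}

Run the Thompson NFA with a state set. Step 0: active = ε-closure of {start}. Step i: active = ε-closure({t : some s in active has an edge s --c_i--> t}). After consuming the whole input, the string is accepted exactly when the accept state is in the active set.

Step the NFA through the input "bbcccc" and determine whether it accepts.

S₀ = ε-closure({0}) = {0,1,2,4,5,6,8,10,12}
'b' @ 1: {1,3,5,6,7,8,10,13}  (accept∈set)
'b' @ 2: {5,6,7,8,10}
'c' @ 3: {1,3,9,10,11}  (accept∈set)
'c' @ 4: {1,3,9,10,11}  (accept∈set)
'c' @ 5: {1,3,9,10,11}  (accept∈set)
'c' @ 6: {1,3,9,10,11}  (accept∈set)
final: {1,3,9,10,11}; accept 1 in set

Answer: ACCEPT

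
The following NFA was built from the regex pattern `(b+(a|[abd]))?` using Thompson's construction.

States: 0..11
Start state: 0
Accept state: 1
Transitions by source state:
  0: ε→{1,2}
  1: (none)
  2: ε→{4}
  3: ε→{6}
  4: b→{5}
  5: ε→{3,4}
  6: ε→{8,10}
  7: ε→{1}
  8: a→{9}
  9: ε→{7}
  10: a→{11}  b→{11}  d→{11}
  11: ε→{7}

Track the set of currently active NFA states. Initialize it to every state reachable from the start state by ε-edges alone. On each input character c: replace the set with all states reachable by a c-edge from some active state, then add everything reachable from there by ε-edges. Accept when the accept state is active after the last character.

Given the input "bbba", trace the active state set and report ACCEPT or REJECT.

Answer: ACCEPT

Derivation:
S₀ = ε-closure({0}) = {0,1,2,4}
'b' @ 1: {3,4,5,6,8,10}
'b' @ 2: {1,3,4,5,6,7,8,10,11}  ✓accept
'b' @ 3: {1,3,4,5,6,7,8,10,11}  ✓accept
'a' @ 4: {1,7,9,11}  ✓accept
after full input: {1,7,9,11}  (accept=1 in)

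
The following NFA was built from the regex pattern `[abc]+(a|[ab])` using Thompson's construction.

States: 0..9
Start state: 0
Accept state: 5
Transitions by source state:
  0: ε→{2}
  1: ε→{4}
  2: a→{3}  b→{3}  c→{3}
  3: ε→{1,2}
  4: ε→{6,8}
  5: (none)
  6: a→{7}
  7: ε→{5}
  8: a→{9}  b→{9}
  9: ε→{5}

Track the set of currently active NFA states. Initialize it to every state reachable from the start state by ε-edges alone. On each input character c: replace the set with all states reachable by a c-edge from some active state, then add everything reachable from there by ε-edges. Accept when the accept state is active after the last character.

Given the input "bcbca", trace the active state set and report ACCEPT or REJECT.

Answer: ACCEPT

Trace:
start: ε-closure({0}) = {0,2}
'b' @ 1: {1,2,3,4,6,8}
'c' @ 2: {1,2,3,4,6,8}
'b' @ 3: {1,2,3,4,5,6,8,9}  [accepting]
'c' @ 4: {1,2,3,4,6,8}
'a' @ 5: {1,2,3,4,5,6,7,8,9}  [accepting]
end set {1,2,3,4,5,6,7,8,9} — state 5 in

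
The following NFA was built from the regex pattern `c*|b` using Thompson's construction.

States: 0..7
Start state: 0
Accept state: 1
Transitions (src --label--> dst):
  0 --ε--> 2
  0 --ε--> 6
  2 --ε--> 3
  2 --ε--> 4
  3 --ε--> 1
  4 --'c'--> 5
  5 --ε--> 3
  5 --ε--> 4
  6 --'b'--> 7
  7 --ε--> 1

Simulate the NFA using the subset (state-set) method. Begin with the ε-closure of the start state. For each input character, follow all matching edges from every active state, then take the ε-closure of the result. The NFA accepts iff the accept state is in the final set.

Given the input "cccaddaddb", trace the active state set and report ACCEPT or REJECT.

start: ε-closure({0}) = {0,1,2,3,4,6}
'c' @ 1: {1,3,4,5}  ✓accept
'c' @ 2: {1,3,4,5}  ✓accept
'c' @ 3: {1,3,4,5}  ✓accept
'a' @ 4: {}  — state set empty
rest 'ddaddb' ignored (set empty)
end set {} — state 1 not in

Answer: REJECT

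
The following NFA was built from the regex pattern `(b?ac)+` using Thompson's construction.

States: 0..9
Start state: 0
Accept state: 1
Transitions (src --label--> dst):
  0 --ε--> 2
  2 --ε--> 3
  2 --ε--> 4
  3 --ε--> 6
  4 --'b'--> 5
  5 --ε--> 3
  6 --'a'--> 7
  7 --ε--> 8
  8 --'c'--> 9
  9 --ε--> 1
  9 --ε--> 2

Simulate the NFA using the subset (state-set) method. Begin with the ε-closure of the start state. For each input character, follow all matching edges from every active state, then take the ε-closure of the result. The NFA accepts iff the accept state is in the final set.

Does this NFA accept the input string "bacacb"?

start: ε-closure({0}) = {0,2,3,4,6}
'b' @ 1: {3,5,6}
'a' @ 2: {7,8}
'c' @ 3: {1,2,3,4,6,9}  ✓accept
'a' @ 4: {7,8}
'c' @ 5: {1,2,3,4,6,9}  ✓accept
'b' @ 6: {3,5,6}
final: {3,5,6}; accept 1 not in set

Answer: REJECT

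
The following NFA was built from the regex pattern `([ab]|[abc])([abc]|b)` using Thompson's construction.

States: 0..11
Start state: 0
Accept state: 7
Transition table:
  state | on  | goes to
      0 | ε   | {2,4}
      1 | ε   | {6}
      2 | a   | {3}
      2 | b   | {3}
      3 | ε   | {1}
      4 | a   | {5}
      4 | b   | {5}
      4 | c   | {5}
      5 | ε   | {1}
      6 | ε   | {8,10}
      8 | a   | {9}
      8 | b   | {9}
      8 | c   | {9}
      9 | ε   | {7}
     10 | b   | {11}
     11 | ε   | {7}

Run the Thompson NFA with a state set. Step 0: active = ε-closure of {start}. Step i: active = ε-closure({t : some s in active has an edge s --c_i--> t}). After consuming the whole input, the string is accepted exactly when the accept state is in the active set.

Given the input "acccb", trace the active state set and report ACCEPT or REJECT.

Answer: REJECT

Derivation:
start: ε-closure({0}) = {0,2,4}
'a' @ 1: {1,3,5,6,8,10}
'c' @ 2: {7,9}  [accepting]
'c' @ 3: {}  — no active states
rest 'cb' ignored (set empty)
after full input: {}  (accept=7 not in)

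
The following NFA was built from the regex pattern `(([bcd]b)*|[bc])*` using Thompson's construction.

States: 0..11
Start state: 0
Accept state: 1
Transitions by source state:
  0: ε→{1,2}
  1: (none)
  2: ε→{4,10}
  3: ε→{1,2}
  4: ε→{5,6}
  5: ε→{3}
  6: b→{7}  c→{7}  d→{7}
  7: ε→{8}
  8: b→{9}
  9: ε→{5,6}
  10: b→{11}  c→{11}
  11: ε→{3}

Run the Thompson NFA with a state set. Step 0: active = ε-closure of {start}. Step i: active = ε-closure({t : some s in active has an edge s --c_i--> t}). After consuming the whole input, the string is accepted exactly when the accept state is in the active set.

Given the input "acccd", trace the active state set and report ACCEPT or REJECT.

initial (ε-close {0}): {0,1,2,3,4,5,6,10}
'a' @ 1: {}  — state set empty
rest 'cccd' ignored (set empty)
end set {} — state 1 not in

Answer: REJECT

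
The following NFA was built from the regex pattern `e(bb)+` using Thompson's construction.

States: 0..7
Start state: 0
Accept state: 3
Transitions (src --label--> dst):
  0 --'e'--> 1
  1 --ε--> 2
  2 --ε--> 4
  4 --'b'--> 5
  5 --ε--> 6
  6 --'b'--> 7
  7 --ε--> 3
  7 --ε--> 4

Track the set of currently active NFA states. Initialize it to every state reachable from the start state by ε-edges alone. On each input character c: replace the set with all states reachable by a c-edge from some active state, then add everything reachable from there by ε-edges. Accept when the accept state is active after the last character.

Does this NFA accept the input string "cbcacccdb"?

Answer: REJECT

Trace:
S₀ = ε-closure({0}) = {0}
'c' @ 1: {}  — no active states
rest 'bcacccdb' ignored (set empty)
final: {}; accept 3 not in set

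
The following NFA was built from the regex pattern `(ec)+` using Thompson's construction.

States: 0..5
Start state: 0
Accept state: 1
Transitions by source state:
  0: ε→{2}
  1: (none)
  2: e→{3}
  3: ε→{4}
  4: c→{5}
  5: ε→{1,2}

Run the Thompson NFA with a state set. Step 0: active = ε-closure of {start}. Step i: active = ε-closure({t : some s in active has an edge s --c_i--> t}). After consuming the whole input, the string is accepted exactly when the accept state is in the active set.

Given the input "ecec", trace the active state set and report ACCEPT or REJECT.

Answer: ACCEPT

Derivation:
S₀ = ε-closure({0}) = {0,2}
'e' @ 1: {3,4}
'c' @ 2: {1,2,5}  (accept∈set)
'e' @ 3: {3,4}
'c' @ 4: {1,2,5}  (accept∈set)
final: {1,2,5}; accept 1 in set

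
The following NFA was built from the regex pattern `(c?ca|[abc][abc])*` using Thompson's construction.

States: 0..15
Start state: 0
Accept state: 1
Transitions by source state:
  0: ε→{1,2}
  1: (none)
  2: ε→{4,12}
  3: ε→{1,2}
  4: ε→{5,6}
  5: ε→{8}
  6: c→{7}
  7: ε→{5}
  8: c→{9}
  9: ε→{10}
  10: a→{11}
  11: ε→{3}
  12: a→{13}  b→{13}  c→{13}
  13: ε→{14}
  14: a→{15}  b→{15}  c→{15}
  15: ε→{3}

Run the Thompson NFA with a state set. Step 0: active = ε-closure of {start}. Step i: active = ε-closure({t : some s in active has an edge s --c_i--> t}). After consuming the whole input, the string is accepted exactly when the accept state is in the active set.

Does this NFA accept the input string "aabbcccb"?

Answer: ACCEPT

Trace:
initial (ε-close {0}): {0,1,2,4,5,6,8,12}
'a' @ 1: {13,14}
'a' @ 2: {1,2,3,4,5,6,8,12,15}  (accept∈set)
'b' @ 3: {13,14}
'b' @ 4: {1,2,3,4,5,6,8,12,15}  (accept∈set)
'c' @ 5: {5,7,8,9,10,13,14}
'c' @ 6: {1,2,3,4,5,6,8,9,10,12,15}  (accept∈set)
'c' @ 7: {5,7,8,9,10,13,14}
'b' @ 8: {1,2,3,4,5,6,8,12,15}  (accept∈set)
after full input: {1,2,3,4,5,6,8,12,15}  (accept=1 in)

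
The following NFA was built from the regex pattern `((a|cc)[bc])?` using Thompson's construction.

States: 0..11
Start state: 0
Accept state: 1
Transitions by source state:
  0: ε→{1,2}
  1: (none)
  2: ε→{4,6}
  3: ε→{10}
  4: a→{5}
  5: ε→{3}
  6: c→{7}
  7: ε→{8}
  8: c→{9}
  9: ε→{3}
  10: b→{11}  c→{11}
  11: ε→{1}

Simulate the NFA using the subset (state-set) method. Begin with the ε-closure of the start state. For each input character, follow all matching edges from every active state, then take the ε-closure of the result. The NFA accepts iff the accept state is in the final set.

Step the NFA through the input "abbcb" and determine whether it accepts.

Answer: REJECT

Derivation:
initial (ε-close {0}): {0,1,2,4,6}
'a' @ 1: {3,5,10}
'b' @ 2: {1,11}  (accept∈set)
'b' @ 3: {}  — dead — no transitions
rest 'cb' ignored (set empty)
end set {} — state 1 not in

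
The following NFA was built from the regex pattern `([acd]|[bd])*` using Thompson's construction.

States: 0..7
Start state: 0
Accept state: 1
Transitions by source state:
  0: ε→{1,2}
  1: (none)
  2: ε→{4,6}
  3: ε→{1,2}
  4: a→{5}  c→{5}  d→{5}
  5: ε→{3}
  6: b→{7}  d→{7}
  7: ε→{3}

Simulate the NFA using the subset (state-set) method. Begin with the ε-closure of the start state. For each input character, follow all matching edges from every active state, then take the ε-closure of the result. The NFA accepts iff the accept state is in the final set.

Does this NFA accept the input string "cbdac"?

Answer: ACCEPT

Trace:
initial (ε-close {0}): {0,1,2,4,6}
'c' @ 1: {1,2,3,4,5,6}  (accept∈set)
'b' @ 2: {1,2,3,4,6,7}  (accept∈set)
'd' @ 3: {1,2,3,4,5,6,7}  (accept∈set)
'a' @ 4: {1,2,3,4,5,6}  (accept∈set)
'c' @ 5: {1,2,3,4,5,6}  (accept∈set)
end set {1,2,3,4,5,6} — state 1 in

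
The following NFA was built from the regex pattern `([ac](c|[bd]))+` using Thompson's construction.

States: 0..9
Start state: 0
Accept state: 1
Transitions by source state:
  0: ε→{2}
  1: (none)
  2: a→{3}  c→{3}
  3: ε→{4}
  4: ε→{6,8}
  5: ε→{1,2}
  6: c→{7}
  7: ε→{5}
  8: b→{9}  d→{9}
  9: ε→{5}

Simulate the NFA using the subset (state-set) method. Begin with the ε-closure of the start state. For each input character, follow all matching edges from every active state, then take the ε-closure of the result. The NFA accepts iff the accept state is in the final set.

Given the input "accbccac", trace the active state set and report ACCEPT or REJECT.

Answer: ACCEPT

Steps:
initial (ε-close {0}): {0,2}
'a' @ 1: {3,4,6,8}
'c' @ 2: {1,2,5,7}  [accepting]
'c' @ 3: {3,4,6,8}
'b' @ 4: {1,2,5,9}  [accepting]
'c' @ 5: {3,4,6,8}
'c' @ 6: {1,2,5,7}  [accepting]
'a' @ 7: {3,4,6,8}
'c' @ 8: {1,2,5,7}  [accepting]
after full input: {1,2,5,7}  (accept=1 in)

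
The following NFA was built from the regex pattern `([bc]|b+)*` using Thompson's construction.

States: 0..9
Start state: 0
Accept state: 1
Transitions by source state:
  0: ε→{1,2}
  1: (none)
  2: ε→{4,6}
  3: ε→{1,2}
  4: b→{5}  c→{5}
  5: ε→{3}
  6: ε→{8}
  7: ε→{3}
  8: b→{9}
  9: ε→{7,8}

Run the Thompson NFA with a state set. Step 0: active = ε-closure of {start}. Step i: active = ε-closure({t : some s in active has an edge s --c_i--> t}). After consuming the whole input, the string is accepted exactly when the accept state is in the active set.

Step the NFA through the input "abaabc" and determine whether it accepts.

Answer: REJECT

Derivation:
S₀ = ε-closure({0}) = {0,1,2,4,6,8}
'a' @ 1: {}  — dead — no transitions
rest 'baabc' ignored (set empty)
final: {}; accept 1 not in set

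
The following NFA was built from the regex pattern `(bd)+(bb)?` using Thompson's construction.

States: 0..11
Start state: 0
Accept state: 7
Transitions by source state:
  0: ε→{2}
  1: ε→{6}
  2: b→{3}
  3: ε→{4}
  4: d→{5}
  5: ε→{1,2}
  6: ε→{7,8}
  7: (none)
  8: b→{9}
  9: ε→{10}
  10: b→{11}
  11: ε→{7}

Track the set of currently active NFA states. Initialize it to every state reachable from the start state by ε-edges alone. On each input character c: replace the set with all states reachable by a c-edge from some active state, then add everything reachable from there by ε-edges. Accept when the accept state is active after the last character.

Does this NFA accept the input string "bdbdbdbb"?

Answer: ACCEPT

Trace:
initial (ε-close {0}): {0,2}
'b' @ 1: {3,4}
'd' @ 2: {1,2,5,6,7,8}  ✓accept
'b' @ 3: {3,4,9,10}
'd' @ 4: {1,2,5,6,7,8}  ✓accept
'b' @ 5: {3,4,9,10}
'd' @ 6: {1,2,5,6,7,8}  ✓accept
'b' @ 7: {3,4,9,10}
'b' @ 8: {7,11}  ✓accept
end set {7,11} — state 7 in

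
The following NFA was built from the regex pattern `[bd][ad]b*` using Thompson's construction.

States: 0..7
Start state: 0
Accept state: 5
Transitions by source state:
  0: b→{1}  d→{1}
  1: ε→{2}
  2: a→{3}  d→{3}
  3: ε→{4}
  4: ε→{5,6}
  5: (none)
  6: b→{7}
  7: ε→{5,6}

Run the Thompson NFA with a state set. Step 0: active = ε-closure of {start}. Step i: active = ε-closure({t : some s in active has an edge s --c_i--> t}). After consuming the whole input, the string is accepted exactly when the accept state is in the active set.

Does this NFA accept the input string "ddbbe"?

initial (ε-close {0}): {0}
'd' @ 1: {1,2}
'd' @ 2: {3,4,5,6}  (accept∈set)
'b' @ 3: {5,6,7}  (accept∈set)
'b' @ 4: {5,6,7}  (accept∈set)
'e' @ 5: {}  — dead — no transitions
after full input: {}  (accept=5 not in)

Answer: REJECT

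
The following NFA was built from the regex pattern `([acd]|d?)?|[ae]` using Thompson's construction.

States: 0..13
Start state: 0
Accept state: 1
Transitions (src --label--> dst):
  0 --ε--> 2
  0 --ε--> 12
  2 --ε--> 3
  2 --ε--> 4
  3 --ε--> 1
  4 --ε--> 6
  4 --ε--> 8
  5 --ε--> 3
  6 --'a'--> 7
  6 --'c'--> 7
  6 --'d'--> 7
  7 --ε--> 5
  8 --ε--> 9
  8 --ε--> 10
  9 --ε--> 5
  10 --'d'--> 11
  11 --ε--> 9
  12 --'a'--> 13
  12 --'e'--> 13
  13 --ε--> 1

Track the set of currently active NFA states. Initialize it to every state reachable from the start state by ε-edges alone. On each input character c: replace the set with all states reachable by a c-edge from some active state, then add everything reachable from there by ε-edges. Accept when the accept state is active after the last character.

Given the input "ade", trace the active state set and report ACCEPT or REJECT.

Answer: REJECT

Steps:
S₀ = ε-closure({0}) = {0,1,2,3,4,5,6,8,9,10,12}
'a' @ 1: {1,3,5,7,13}  ✓accept
'd' @ 2: {}  — no active states
rest 'e' ignored (set empty)
end set {} — state 1 not in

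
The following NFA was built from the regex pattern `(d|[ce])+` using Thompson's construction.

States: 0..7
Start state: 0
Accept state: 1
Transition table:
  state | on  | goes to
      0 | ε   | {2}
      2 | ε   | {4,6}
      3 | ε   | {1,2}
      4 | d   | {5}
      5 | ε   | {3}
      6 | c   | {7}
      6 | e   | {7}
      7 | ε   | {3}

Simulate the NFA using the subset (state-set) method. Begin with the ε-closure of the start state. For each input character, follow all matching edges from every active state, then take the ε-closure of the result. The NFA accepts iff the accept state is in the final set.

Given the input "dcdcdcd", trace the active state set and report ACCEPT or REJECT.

Answer: ACCEPT

Steps:
initial (ε-close {0}): {0,2,4,6}
'd' @ 1: {1,2,3,4,5,6}  [accepting]
'c' @ 2: {1,2,3,4,6,7}  [accepting]
'd' @ 3: {1,2,3,4,5,6}  [accepting]
'c' @ 4: {1,2,3,4,6,7}  [accepting]
'd' @ 5: {1,2,3,4,5,6}  [accepting]
'c' @ 6: {1,2,3,4,6,7}  [accepting]
'd' @ 7: {1,2,3,4,5,6}  [accepting]
after full input: {1,2,3,4,5,6}  (accept=1 in)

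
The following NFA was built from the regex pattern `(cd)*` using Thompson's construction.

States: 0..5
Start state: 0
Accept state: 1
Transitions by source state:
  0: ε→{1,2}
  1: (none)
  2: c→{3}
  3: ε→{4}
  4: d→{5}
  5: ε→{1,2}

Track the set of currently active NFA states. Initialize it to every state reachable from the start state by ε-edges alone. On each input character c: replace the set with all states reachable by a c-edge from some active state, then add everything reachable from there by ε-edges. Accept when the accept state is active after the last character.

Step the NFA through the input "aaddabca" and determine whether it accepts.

initial (ε-close {0}): {0,1,2}
'a' @ 1: {}  — state set empty
rest 'addabca' ignored (set empty)
after full input: {}  (accept=1 not in)

Answer: REJECT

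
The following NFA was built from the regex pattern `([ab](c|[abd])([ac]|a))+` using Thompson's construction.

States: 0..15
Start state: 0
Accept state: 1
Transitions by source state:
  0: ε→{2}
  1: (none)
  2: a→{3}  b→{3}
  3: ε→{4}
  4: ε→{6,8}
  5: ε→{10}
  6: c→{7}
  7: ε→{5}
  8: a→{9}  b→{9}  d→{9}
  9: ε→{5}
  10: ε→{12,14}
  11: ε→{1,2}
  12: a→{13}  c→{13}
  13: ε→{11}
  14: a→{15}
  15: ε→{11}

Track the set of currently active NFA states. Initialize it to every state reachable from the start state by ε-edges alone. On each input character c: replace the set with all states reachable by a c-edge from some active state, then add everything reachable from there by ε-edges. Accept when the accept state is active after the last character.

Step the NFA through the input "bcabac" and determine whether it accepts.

initial (ε-close {0}): {0,2}
'b' @ 1: {3,4,6,8}
'c' @ 2: {5,7,10,12,14}
'a' @ 3: {1,2,11,13,15}  ✓accept
'b' @ 4: {3,4,6,8}
'a' @ 5: {5,9,10,12,14}
'c' @ 6: {1,2,11,13}  ✓accept
end set {1,2,11,13} — state 1 in

Answer: ACCEPT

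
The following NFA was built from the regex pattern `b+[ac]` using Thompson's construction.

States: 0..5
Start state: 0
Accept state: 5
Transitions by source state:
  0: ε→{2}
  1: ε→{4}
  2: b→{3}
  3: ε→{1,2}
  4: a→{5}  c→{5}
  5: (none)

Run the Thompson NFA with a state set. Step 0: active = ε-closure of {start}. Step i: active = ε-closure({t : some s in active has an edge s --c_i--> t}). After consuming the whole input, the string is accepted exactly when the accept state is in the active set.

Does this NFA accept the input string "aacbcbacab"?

Answer: REJECT

Trace:
start: ε-closure({0}) = {0,2}
'a' @ 1: {}  — dead — no transitions
rest 'acbcbacab' ignored (set empty)
after full input: {}  (accept=5 not in)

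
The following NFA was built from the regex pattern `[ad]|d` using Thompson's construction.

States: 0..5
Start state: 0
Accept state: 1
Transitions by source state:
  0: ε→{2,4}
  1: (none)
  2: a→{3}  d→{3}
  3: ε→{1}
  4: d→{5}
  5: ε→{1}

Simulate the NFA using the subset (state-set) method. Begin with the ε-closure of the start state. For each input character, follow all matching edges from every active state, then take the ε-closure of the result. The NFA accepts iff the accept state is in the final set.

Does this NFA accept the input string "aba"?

Answer: REJECT

Derivation:
start: ε-closure({0}) = {0,2,4}
'a' @ 1: {1,3}  [accepting]
'b' @ 2: {}  — state set empty
rest 'a' ignored (set empty)
after full input: {}  (accept=1 not in)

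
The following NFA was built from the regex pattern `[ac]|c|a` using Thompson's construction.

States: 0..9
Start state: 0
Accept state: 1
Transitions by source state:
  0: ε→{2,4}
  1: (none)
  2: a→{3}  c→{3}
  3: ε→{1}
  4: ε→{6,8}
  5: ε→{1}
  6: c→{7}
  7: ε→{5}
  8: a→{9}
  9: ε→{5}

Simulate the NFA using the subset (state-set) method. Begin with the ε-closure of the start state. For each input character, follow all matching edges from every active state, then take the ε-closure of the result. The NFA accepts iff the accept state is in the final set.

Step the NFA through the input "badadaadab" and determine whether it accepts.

initial (ε-close {0}): {0,2,4,6,8}
'b' @ 1: {}  — no active states
rest 'adadaadab' ignored (set empty)
final: {}; accept 1 not in set

Answer: REJECT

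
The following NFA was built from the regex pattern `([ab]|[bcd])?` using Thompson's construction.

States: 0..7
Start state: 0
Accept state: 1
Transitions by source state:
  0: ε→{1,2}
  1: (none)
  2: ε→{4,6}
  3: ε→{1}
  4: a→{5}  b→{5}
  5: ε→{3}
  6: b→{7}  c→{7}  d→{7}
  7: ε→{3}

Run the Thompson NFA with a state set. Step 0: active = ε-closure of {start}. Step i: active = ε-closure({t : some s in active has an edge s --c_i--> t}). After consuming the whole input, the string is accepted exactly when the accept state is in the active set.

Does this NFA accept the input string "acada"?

initial (ε-close {0}): {0,1,2,4,6}
'a' @ 1: {1,3,5}  [accepting]
'c' @ 2: {}  — no active states
rest 'ada' ignored (set empty)
end set {} — state 1 not in

Answer: REJECT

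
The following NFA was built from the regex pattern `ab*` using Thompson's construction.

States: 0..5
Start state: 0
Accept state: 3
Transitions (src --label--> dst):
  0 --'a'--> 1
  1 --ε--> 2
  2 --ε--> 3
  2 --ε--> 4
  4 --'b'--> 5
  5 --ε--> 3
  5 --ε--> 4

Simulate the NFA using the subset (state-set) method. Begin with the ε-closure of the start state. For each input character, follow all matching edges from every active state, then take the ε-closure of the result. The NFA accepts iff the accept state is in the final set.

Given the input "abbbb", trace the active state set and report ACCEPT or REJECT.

S₀ = ε-closure({0}) = {0}
'a' @ 1: {1,2,3,4}  [accepting]
'b' @ 2: {3,4,5}  [accepting]
'b' @ 3: {3,4,5}  [accepting]
'b' @ 4: {3,4,5}  [accepting]
'b' @ 5: {3,4,5}  [accepting]
final: {3,4,5}; accept 3 in set

Answer: ACCEPT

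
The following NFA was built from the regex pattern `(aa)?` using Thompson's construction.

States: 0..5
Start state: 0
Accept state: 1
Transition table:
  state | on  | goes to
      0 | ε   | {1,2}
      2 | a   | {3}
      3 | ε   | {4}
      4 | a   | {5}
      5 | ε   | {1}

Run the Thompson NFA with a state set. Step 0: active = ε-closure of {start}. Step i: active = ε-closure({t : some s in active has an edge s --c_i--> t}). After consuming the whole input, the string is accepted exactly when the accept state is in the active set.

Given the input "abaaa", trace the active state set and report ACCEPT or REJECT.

S₀ = ε-closure({0}) = {0,1,2}
'a' @ 1: {3,4}
'b' @ 2: {}  — no active states
rest 'aaa' ignored (set empty)
final: {}; accept 1 not in set

Answer: REJECT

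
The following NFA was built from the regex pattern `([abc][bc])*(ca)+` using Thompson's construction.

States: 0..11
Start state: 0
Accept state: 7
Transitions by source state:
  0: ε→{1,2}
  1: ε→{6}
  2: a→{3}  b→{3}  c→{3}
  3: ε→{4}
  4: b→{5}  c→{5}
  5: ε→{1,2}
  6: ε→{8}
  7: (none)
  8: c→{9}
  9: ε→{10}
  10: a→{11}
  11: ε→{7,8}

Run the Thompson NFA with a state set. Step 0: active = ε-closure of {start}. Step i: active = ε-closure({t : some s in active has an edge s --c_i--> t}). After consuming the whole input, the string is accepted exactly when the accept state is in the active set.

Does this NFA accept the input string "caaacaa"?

start: ε-closure({0}) = {0,1,2,6,8}
'c' @ 1: {3,4,9,10}
'a' @ 2: {7,8,11}  (accept∈set)
'a' @ 3: {}  — no active states
rest 'acaa' ignored (set empty)
end set {} — state 7 not in

Answer: REJECT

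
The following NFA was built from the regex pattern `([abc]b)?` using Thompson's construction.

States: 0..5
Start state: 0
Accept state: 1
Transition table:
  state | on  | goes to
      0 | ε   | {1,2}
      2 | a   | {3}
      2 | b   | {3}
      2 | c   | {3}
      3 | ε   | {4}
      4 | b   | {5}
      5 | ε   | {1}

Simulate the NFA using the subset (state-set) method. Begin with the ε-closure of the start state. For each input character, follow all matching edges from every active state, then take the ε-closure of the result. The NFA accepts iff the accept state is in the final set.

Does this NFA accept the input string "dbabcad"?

start: ε-closure({0}) = {0,1,2}
'd' @ 1: {}  — state set empty
rest 'babcad' ignored (set empty)
final: {}; accept 1 not in set

Answer: REJECT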